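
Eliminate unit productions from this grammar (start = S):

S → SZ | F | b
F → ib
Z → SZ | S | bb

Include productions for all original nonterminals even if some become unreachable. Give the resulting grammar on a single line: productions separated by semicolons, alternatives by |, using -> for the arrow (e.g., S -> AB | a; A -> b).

Unit productions: S->F, Z->S.
Unit pairs (A ⇒* B via units): (S,F), (Z,F), (Z,S).
S: inherits non-unit rules of {F, S} → SZ | b | ib.
F: inherits non-unit rules of {F} → ib.
Z: inherits non-unit rules of {F, S, Z} → SZ | b | bb | ib.

S -> b | SZ | ib; F -> ib; Z -> b | SZ | bb | ib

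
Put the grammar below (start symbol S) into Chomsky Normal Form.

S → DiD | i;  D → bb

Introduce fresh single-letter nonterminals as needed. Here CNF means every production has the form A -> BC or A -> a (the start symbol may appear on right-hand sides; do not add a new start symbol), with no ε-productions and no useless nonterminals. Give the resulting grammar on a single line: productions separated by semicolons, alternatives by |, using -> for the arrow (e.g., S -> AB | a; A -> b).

No ε-productions.
No unit productions to eliminate.
TERM: introduce A -> b, B -> i and substitute in every rule of length ≥2.
BIN: S -> DBD becomes S -> DC, C -> BD.

S -> i | DC; A -> b; B -> i; C -> BD; D -> AA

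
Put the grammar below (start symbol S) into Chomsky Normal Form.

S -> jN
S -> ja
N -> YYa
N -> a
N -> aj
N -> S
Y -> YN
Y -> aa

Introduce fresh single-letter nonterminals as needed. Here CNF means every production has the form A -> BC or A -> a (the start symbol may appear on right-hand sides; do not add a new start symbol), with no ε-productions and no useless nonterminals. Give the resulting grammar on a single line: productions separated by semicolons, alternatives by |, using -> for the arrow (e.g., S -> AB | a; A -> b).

No ε-productions.
After unit-elimination: S -> jN | ja; N -> a | aj | jN | ja | YYa; Y -> YN | aa.
TERM: introduce A -> a, B -> j and substitute in every rule of length ≥2.
BIN: N -> YYA becomes N -> YC, C -> YA.

S -> BA | BN; A -> a; B -> j; C -> YA; N -> a | AB | BA | BN | YC; Y -> AA | YN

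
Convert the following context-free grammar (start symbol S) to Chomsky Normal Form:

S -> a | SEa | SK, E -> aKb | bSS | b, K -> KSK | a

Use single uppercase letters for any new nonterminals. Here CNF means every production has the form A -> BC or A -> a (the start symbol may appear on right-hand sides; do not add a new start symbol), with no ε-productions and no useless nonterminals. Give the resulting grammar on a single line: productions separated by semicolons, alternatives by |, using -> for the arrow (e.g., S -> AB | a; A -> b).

S -> a | SG | SK; A -> a; B -> b; C -> KB; D -> SS; E -> b | AC | BD; F -> SK; G -> EA; K -> a | KF

No ε-productions.
No unit productions to eliminate.
TERM: introduce A -> a, B -> b and substitute in every rule of length ≥2.
BIN: E -> AKB becomes E -> AC, C -> KB; E -> BSS becomes E -> BD, D -> SS; K -> KSK becomes K -> KF, F -> SK; S -> SEA becomes S -> SG, G -> EA.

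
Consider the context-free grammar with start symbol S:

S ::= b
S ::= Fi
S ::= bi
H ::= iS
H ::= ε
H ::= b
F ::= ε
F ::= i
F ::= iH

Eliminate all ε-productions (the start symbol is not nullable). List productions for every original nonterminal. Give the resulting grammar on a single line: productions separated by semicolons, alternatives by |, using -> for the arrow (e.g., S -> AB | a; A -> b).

S -> b | i | Fi | bi; F -> i | iH; H -> b | iS

Nullable set: {F, H}.
S -> Fi: F nullable, giving Fi | i.
Drop F -> ε.
F -> iH: H nullable, giving i | iH.
Drop H -> ε.
Unchanged (no nullable symbols): S -> b; S -> bi; F -> i; H -> b; H -> iS.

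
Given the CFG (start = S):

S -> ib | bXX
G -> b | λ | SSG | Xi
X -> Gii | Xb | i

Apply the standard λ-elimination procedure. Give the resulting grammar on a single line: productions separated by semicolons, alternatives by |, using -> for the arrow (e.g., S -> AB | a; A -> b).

S -> ib | bXX; G -> b | SS | Xi | SSG; X -> i | Xb | ii | Gii

Nullable set: {G}.
Drop G -> λ.
G -> SSG: G nullable, giving SS | SSG.
X -> Gii: G nullable, giving Gii | ii.
Unchanged (no nullable symbols): S -> bXX; S -> ib; G -> Xi; G -> b; X -> Xb; X -> i.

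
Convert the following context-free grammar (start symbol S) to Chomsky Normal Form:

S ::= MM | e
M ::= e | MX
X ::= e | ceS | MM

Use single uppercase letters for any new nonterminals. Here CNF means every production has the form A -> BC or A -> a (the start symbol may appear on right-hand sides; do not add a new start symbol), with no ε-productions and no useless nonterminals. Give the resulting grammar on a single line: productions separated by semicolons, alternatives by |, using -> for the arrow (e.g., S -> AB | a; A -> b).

No ε-productions.
No unit productions to eliminate.
TERM: introduce A -> c, B -> e and substitute in every rule of length ≥2.
BIN: X -> ABS becomes X -> AC, C -> BS.

S -> e | MM; A -> c; B -> e; C -> BS; M -> e | MX; X -> e | AC | MM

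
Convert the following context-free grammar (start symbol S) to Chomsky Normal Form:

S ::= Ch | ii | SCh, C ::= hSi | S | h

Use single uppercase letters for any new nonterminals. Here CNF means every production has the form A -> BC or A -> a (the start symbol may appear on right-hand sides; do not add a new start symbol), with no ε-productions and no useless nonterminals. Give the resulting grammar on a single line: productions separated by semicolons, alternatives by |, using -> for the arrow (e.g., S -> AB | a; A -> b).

No ε-productions.
After unit-elimination: S -> Ch | ii | SCh; C -> h | Ch | ii | SCh | hSi.
TERM: introduce A -> h, B -> i and substitute in every rule of length ≥2.
BIN: C -> ASB becomes C -> AD, D -> SB; C -> SCA becomes C -> SE, E -> CA; S -> SCA becomes S -> SF, F -> CA.

S -> BB | CA | SF; A -> h; B -> i; C -> h | AD | BB | CA | SE; D -> SB; E -> CA; F -> CA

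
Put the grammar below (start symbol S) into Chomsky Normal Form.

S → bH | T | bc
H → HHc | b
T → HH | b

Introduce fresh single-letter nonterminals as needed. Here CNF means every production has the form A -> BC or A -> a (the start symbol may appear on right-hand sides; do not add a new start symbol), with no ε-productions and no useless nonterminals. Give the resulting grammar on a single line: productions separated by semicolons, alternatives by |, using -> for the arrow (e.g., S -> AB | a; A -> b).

No ε-productions.
After unit-elimination: S -> b | HH | bH | bc; H -> b | HHc; T -> b | HH.
TERM: introduce B -> b, A -> c and substitute in every rule of length ≥2.
BIN: H -> HHA becomes H -> HC, C -> HA.
Drop unreachable/unproductive: T.

S -> b | BA | BH | HH; A -> c; B -> b; C -> HA; H -> b | HC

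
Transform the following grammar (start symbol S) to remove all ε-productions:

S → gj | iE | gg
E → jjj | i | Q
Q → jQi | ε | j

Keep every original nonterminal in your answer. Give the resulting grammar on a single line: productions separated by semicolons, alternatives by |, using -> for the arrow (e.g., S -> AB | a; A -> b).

Nullable set: {E, Q}.
S -> iE: E nullable, giving i | iE.
E -> Q: Q nullable, giving Q.
Drop Q -> ε.
Q -> jQi: Q nullable, giving jQi | ji.
Unchanged (no nullable symbols): S -> gg; S -> gj; E -> i; E -> jjj; Q -> j.

S -> i | gg | gj | iE; E -> Q | i | jjj; Q -> j | ji | jQi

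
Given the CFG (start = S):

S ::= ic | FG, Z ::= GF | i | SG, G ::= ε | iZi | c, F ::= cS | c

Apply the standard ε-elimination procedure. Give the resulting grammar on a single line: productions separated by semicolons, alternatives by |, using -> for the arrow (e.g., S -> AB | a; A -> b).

Nullable set: {G}.
S -> FG: G nullable, giving F | FG.
Drop G -> ε.
Z -> GF: G nullable, giving F | GF.
Z -> SG: G nullable, giving S | SG.
Unchanged (no nullable symbols): S -> ic; F -> c; F -> cS; G -> c; G -> iZi; Z -> i.

S -> F | FG | ic; F -> c | cS; G -> c | iZi; Z -> F | S | i | GF | SG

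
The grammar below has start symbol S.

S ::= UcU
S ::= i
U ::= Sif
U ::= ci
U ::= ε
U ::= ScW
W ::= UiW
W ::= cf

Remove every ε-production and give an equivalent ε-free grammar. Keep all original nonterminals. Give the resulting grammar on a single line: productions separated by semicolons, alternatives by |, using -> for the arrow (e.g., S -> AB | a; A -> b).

Nullable set: {U}.
S -> UcU: U, U nullable, giving Uc | UcU | c | cU.
Drop U -> ε.
W -> UiW: U nullable, giving UiW | iW.
Unchanged (no nullable symbols): S -> i; U -> ScW; U -> Sif; U -> ci; W -> cf.

S -> c | i | Uc | cU | UcU; U -> ci | ScW | Sif; W -> cf | iW | UiW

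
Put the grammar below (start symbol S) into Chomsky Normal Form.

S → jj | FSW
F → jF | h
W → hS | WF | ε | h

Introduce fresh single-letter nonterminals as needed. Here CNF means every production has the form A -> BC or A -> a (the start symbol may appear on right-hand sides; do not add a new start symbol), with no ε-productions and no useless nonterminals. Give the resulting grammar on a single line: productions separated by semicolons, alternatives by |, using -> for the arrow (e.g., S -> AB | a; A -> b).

S -> AA | FC | FS; A -> j; B -> h; C -> SW; F -> h | AF; W -> h | AF | BS | WF

Nullable: {W}; after ε-elimination: S -> FS | jj | FSW; F -> h | jF; W -> F | h | WF | hS.
After unit-elimination: S -> FS | jj | FSW; F -> h | jF; W -> h | WF | hS | jF.
TERM: introduce B -> h, A -> j and substitute in every rule of length ≥2.
BIN: S -> FSW becomes S -> FC, C -> SW.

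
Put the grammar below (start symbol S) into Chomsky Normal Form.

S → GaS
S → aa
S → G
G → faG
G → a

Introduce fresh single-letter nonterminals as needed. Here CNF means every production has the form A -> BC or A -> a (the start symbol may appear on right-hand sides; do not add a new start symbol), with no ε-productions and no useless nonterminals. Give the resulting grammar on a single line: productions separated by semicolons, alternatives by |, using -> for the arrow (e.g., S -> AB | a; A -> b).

No ε-productions.
After unit-elimination: S -> a | aa | GaS | faG; G -> a | faG.
TERM: introduce B -> a, A -> f and substitute in every rule of length ≥2.
BIN: G -> ABG becomes G -> AC, C -> BG; S -> ABG becomes S -> AD, D -> BG; S -> GBS becomes S -> GE, E -> BS.

S -> a | AD | BB | GE; A -> f; B -> a; C -> BG; D -> BG; E -> BS; G -> a | AC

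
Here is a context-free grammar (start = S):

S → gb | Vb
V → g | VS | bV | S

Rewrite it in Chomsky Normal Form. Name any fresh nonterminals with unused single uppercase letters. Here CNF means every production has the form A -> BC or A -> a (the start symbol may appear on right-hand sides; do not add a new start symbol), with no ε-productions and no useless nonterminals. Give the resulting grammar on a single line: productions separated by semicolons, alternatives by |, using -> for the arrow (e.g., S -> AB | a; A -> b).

No ε-productions.
After unit-elimination: S -> Vb | gb; V -> g | VS | Vb | bV | gb.
TERM: introduce A -> b, B -> g and substitute in every rule of length ≥2.

S -> BA | VA; A -> b; B -> g; V -> g | AV | BA | VA | VS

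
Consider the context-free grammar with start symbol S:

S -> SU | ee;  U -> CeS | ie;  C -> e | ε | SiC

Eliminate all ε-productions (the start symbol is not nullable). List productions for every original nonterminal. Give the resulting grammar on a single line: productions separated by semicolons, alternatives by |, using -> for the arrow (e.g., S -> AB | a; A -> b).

Nullable set: {C}.
Drop C -> ε.
C -> SiC: C nullable, giving Si | SiC.
U -> CeS: C nullable, giving CeS | eS.
Unchanged (no nullable symbols): S -> SU; S -> ee; C -> e; U -> ie.

S -> SU | ee; C -> e | Si | SiC; U -> eS | ie | CeS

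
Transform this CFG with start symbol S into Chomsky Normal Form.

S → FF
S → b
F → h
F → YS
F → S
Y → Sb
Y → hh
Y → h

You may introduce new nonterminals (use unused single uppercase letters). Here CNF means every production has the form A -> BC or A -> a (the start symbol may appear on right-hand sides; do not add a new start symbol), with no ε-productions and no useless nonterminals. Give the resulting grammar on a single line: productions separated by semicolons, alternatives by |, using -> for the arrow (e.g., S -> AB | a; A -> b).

No ε-productions.
After unit-elimination: S -> b | FF; F -> b | h | FF | YS; Y -> h | Sb | hh.
TERM: introduce A -> b, B -> h and substitute in every rule of length ≥2.

S -> b | FF; A -> b; B -> h; F -> b | h | FF | YS; Y -> h | BB | SA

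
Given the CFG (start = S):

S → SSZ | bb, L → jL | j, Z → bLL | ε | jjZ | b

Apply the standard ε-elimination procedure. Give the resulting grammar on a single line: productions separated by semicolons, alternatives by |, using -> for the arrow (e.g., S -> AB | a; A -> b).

Nullable set: {Z}.
S -> SSZ: Z nullable, giving SS | SSZ.
Drop Z -> ε.
Z -> jjZ: Z nullable, giving jj | jjZ.
Unchanged (no nullable symbols): S -> bb; L -> j; L -> jL; Z -> b; Z -> bLL.

S -> SS | bb | SSZ; L -> j | jL; Z -> b | jj | bLL | jjZ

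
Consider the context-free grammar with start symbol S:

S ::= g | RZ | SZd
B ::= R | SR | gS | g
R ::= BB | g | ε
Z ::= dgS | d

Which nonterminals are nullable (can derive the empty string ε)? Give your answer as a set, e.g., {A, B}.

{B, R}

Directly nullable (have an ε-rule): {R}.
B is nullable via B -> R (every symbol on the right is already known nullable).
Not nullable: S, Z — each has a terminal in every rule's right-hand side or depends on a non-nullable symbol.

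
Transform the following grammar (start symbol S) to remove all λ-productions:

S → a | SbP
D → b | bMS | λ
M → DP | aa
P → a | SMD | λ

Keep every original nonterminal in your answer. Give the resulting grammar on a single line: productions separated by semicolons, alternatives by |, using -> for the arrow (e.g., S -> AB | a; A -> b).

S -> a | Sb | SbP; D -> b | bS | bMS; M -> D | P | DP | aa; P -> S | a | SD | SM | SMD

Nullable set: {D, M, P}.
S -> SbP: P nullable, giving Sb | SbP.
Drop D -> λ.
D -> bMS: M nullable, giving bMS | bS.
M -> DP: D, P nullable, giving D | DP | P.
Drop P -> λ.
P -> SMD: M, D nullable, giving S | SD | SM | SMD.
Unchanged (no nullable symbols): S -> a; D -> b; M -> aa; P -> a.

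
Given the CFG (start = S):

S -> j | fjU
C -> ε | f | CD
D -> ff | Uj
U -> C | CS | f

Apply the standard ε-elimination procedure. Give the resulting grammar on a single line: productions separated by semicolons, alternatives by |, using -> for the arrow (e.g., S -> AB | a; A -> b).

Nullable set: {C, U}.
S -> fjU: U nullable, giving fj | fjU.
Drop C -> ε.
C -> CD: C nullable, giving CD | D.
D -> Uj: U nullable, giving Uj | j.
U -> C: C nullable, giving C.
U -> CS: C nullable, giving CS | S.
Unchanged (no nullable symbols): S -> j; C -> f; D -> ff; U -> f.

S -> j | fj | fjU; C -> D | f | CD; D -> j | Uj | ff; U -> C | S | f | CS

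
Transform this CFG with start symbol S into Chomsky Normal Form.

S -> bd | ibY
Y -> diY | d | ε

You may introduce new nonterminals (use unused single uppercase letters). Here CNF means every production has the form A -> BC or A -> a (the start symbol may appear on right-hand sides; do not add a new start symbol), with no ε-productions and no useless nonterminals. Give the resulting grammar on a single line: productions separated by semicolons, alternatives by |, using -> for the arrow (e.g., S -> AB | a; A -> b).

S -> AB | CA | CD; A -> b; B -> d; C -> i; D -> AY; E -> CY; Y -> d | BC | BE

Nullable: {Y}; after ε-elimination: S -> bd | ib | ibY; Y -> d | di | diY.
No unit productions to eliminate.
TERM: introduce A -> b, B -> d, C -> i and substitute in every rule of length ≥2.
BIN: S -> CAY becomes S -> CD, D -> AY; Y -> BCY becomes Y -> BE, E -> CY.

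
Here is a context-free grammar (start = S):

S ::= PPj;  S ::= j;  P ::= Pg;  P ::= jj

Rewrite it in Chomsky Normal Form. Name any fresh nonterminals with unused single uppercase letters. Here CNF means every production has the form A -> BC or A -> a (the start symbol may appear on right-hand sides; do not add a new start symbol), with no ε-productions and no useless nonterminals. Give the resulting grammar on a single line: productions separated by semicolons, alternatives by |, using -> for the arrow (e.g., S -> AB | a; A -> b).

No ε-productions.
No unit productions to eliminate.
TERM: introduce A -> g, B -> j and substitute in every rule of length ≥2.
BIN: S -> PPB becomes S -> PC, C -> PB.

S -> j | PC; A -> g; B -> j; C -> PB; P -> BB | PA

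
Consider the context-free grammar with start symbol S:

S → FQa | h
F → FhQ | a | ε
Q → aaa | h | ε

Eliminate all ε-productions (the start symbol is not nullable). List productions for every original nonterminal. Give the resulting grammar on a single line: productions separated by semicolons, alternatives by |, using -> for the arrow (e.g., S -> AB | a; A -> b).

Nullable set: {F, Q}.
S -> FQa: F, Q nullable, giving FQa | Fa | Qa | a.
Drop F -> ε.
F -> FhQ: F, Q nullable, giving Fh | FhQ | h | hQ.
Drop Q -> ε.
Unchanged (no nullable symbols): S -> h; F -> a; Q -> aaa; Q -> h.

S -> a | h | Fa | Qa | FQa; F -> a | h | Fh | hQ | FhQ; Q -> h | aaa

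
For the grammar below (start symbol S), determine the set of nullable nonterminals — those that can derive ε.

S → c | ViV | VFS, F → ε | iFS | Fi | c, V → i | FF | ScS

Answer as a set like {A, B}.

Directly nullable (have an ε-rule): {F}.
V is nullable via V -> FF (every symbol on the right is already known nullable).
Not nullable: S — each has a terminal in every rule's right-hand side or depends on a non-nullable symbol.

{F, V}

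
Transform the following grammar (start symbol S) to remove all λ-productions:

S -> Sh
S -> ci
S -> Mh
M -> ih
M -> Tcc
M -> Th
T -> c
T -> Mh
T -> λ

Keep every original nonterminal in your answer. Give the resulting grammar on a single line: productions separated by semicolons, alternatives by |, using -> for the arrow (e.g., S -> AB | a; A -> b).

S -> Mh | Sh | ci; M -> h | Th | cc | ih | Tcc; T -> c | Mh

Nullable set: {T}.
M -> Tcc: T nullable, giving Tcc | cc.
M -> Th: T nullable, giving Th | h.
Drop T -> λ.
Unchanged (no nullable symbols): S -> Mh; S -> Sh; S -> ci; M -> ih; T -> Mh; T -> c.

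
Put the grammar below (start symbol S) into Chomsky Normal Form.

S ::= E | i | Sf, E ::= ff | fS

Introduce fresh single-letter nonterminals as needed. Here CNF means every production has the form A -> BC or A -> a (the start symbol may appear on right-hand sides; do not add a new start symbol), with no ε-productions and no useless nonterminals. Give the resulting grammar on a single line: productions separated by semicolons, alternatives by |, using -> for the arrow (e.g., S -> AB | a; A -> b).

S -> i | AA | AS | SA; A -> f

No ε-productions.
After unit-elimination: S -> i | Sf | fS | ff; E -> fS | ff.
TERM: introduce A -> f and substitute in every rule of length ≥2.
Drop unreachable/unproductive: E.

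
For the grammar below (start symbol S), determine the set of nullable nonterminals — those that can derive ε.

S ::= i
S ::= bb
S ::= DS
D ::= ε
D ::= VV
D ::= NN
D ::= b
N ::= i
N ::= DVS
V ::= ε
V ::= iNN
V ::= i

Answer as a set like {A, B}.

{D, V}

Directly nullable (have an ε-rule): {D, V}.
Not nullable: N, S — each has a terminal in every rule's right-hand side or depends on a non-nullable symbol.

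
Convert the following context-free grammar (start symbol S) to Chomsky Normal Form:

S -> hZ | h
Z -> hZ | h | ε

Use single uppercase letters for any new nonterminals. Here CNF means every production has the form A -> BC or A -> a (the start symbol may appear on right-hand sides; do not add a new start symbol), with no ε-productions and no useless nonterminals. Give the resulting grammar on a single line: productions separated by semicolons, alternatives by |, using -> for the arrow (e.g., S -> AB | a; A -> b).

Nullable: {Z}; after ε-elimination: S -> h | hZ; Z -> h | hZ.
No unit productions to eliminate.
TERM: introduce A -> h and substitute in every rule of length ≥2.

S -> h | AZ; A -> h; Z -> h | AZ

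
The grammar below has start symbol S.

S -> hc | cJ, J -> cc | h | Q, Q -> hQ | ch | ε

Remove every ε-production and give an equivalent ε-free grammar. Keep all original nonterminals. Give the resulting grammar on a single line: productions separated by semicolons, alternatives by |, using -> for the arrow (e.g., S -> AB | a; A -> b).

Nullable set: {J, Q}.
S -> cJ: J nullable, giving c | cJ.
J -> Q: Q nullable, giving Q.
Drop Q -> ε.
Q -> hQ: Q nullable, giving h | hQ.
Unchanged (no nullable symbols): S -> hc; J -> cc; J -> h; Q -> ch.

S -> c | cJ | hc; J -> Q | h | cc; Q -> h | ch | hQ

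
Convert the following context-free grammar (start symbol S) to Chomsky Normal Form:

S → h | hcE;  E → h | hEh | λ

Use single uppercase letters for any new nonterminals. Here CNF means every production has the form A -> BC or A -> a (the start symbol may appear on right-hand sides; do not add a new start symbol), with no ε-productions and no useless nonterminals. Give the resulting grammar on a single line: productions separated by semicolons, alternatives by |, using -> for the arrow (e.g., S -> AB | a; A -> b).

S -> h | AB | AD; A -> h; B -> c; C -> EA; D -> BE; E -> h | AA | AC

Nullable: {E}; after ε-elimination: S -> h | hc | hcE; E -> h | hh | hEh.
No unit productions to eliminate.
TERM: introduce B -> c, A -> h and substitute in every rule of length ≥2.
BIN: E -> AEA becomes E -> AC, C -> EA; S -> ABE becomes S -> AD, D -> BE.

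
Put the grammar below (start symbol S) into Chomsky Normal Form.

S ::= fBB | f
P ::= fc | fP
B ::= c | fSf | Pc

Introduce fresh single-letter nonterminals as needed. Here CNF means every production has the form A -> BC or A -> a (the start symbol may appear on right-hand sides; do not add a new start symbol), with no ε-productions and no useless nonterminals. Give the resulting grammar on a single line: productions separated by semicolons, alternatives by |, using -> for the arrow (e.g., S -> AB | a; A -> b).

No ε-productions.
No unit productions to eliminate.
TERM: introduce A -> c, C -> f and substitute in every rule of length ≥2.
BIN: B -> CSC becomes B -> CD, D -> SC; S -> CBB becomes S -> CE, E -> BB.

S -> f | CE; A -> c; B -> c | CD | PA; C -> f; D -> SC; E -> BB; P -> CA | CP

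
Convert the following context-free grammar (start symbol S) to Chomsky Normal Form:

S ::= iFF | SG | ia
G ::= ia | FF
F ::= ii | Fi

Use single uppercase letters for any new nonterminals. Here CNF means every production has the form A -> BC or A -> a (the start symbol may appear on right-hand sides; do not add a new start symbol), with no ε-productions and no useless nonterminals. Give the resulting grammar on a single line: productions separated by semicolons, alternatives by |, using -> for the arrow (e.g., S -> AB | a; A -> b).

S -> AB | AC | SG; A -> i; B -> a; C -> FF; F -> AA | FA; G -> AB | FF

No ε-productions.
No unit productions to eliminate.
TERM: introduce B -> a, A -> i and substitute in every rule of length ≥2.
BIN: S -> AFF becomes S -> AC, C -> FF.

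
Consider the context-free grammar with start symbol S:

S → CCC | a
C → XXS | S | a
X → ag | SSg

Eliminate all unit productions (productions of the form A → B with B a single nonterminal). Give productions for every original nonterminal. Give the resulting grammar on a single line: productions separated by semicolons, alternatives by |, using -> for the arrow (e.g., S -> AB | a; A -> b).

S -> a | CCC; C -> a | CCC | XXS; X -> ag | SSg

Unit productions: C->S.
Unit pairs (A ⇒* B via units): (C,S).
S: inherits non-unit rules of {S} → CCC | a.
C: inherits non-unit rules of {C, S} → CCC | XXS | a.
X: inherits non-unit rules of {X} → SSg | ag.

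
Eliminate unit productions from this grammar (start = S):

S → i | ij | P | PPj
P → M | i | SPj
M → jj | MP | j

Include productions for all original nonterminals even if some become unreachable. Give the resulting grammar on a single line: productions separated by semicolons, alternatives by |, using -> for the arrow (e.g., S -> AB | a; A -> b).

Unit productions: P->M, S->P.
Unit pairs (A ⇒* B via units): (P,M), (S,M), (S,P).
S: inherits non-unit rules of {M, P, S} → MP | PPj | SPj | i | ij | j | jj.
M: inherits non-unit rules of {M} → MP | j | jj.
P: inherits non-unit rules of {M, P} → MP | SPj | i | j | jj.

S -> i | j | MP | ij | jj | PPj | SPj; M -> j | MP | jj; P -> i | j | MP | jj | SPj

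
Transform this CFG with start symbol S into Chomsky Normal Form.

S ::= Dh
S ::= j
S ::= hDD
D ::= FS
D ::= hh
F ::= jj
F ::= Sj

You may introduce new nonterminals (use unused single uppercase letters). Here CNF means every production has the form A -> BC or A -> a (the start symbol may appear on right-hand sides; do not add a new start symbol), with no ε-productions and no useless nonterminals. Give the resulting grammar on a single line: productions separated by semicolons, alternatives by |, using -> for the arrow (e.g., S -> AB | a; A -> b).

No ε-productions.
No unit productions to eliminate.
TERM: introduce A -> h, B -> j and substitute in every rule of length ≥2.
BIN: S -> ADD becomes S -> AC, C -> DD.

S -> j | AC | DA; A -> h; B -> j; C -> DD; D -> AA | FS; F -> BB | SB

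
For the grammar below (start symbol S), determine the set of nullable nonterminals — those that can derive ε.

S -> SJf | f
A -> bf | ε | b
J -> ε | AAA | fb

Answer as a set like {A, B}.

Directly nullable (have an ε-rule): {A, J}.
Not nullable: S — each has a terminal in every rule's right-hand side or depends on a non-nullable symbol.

{A, J}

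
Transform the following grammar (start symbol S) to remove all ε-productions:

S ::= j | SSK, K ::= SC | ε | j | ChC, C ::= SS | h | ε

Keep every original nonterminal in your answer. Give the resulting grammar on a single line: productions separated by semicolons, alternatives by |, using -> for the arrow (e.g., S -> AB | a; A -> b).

Nullable set: {C, K}.
S -> SSK: K nullable, giving SS | SSK.
Drop C -> ε.
Drop K -> ε.
K -> ChC: C, C nullable, giving Ch | ChC | h | hC.
K -> SC: C nullable, giving S | SC.
Unchanged (no nullable symbols): S -> j; C -> SS; C -> h; K -> j.

S -> j | SS | SSK; C -> h | SS; K -> S | h | j | Ch | SC | hC | ChC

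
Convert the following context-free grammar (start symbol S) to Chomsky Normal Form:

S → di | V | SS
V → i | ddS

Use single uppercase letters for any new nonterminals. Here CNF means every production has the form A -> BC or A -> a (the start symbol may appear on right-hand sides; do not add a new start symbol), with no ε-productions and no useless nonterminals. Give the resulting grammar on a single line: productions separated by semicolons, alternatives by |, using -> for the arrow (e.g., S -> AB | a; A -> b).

No ε-productions.
After unit-elimination: S -> i | SS | di | ddS; V -> i | ddS.
TERM: introduce A -> d, B -> i and substitute in every rule of length ≥2.
BIN: S -> AAS becomes S -> AC, C -> AS; V -> AAS becomes V -> AD, D -> AS.
Drop unreachable/unproductive: V.

S -> i | AB | AC | SS; A -> d; B -> i; C -> AS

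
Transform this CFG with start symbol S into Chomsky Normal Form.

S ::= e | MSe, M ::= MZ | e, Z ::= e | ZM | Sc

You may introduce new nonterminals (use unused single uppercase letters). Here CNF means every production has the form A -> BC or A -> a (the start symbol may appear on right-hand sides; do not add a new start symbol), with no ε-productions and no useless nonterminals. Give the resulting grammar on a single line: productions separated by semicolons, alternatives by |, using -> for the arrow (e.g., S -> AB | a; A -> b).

S -> e | MC; A -> e; B -> c; C -> SA; M -> e | MZ; Z -> e | SB | ZM

No ε-productions.
No unit productions to eliminate.
TERM: introduce B -> c, A -> e and substitute in every rule of length ≥2.
BIN: S -> MSA becomes S -> MC, C -> SA.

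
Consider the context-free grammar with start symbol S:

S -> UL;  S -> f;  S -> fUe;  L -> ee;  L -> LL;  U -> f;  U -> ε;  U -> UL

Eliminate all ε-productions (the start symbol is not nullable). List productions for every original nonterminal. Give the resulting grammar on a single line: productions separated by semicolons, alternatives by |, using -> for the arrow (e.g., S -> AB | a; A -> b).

Nullable set: {U}.
S -> UL: U nullable, giving L | UL.
S -> fUe: U nullable, giving fUe | fe.
Drop U -> ε.
U -> UL: U nullable, giving L | UL.
Unchanged (no nullable symbols): S -> f; L -> LL; L -> ee; U -> f.

S -> L | f | UL | fe | fUe; L -> LL | ee; U -> L | f | UL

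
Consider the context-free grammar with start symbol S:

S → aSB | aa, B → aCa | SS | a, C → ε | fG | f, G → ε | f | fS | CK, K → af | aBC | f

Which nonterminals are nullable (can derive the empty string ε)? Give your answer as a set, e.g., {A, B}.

Directly nullable (have an ε-rule): {C, G}.
Not nullable: B, K, S — each has a terminal in every rule's right-hand side or depends on a non-nullable symbol.

{C, G}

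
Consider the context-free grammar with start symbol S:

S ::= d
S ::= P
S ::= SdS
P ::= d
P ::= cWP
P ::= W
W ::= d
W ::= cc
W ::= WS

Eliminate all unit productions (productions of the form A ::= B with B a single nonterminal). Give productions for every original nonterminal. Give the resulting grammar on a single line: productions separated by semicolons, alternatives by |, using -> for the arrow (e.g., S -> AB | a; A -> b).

Unit productions: P->W, S->P.
Unit pairs (A ⇒* B via units): (P,W), (S,P), (S,W).
S: inherits non-unit rules of {P, S, W} → SdS | WS | cWP | cc | d.
P: inherits non-unit rules of {P, W} → WS | cWP | cc | d.
W: inherits non-unit rules of {W} → WS | cc | d.

S -> d | WS | cc | SdS | cWP; P -> d | WS | cc | cWP; W -> d | WS | cc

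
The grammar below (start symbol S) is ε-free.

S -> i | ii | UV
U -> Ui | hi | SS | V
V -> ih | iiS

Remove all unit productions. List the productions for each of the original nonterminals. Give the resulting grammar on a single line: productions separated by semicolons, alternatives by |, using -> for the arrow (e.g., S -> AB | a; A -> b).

S -> i | UV | ii; U -> SS | Ui | hi | ih | iiS; V -> ih | iiS

Unit productions: U->V.
Unit pairs (A ⇒* B via units): (U,V).
S: inherits non-unit rules of {S} → UV | i | ii.
U: inherits non-unit rules of {U, V} → SS | Ui | hi | ih | iiS.
V: inherits non-unit rules of {V} → ih | iiS.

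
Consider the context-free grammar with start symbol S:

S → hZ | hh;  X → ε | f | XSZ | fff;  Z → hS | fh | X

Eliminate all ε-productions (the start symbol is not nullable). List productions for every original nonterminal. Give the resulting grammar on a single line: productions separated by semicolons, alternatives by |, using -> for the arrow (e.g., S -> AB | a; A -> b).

Nullable set: {X, Z}.
S -> hZ: Z nullable, giving h | hZ.
Drop X -> ε.
X -> XSZ: X, Z nullable, giving S | SZ | XS | XSZ.
Z -> X: X nullable, giving X.
Unchanged (no nullable symbols): S -> hh; X -> f; X -> fff; Z -> fh; Z -> hS.

S -> h | hZ | hh; X -> S | f | SZ | XS | XSZ | fff; Z -> X | fh | hS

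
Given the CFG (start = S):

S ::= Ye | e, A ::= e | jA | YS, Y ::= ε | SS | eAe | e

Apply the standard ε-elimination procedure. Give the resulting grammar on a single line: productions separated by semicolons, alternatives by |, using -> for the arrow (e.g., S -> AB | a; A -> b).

S -> e | Ye; A -> S | e | YS | jA; Y -> e | SS | eAe

Nullable set: {Y}.
S -> Ye: Y nullable, giving Ye | e.
A -> YS: Y nullable, giving S | YS.
Drop Y -> ε.
Unchanged (no nullable symbols): S -> e; A -> e; A -> jA; Y -> SS; Y -> e; Y -> eAe.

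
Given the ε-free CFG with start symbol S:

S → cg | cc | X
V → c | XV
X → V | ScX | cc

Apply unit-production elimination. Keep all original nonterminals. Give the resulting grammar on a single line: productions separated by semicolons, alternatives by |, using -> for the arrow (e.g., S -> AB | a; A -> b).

S -> c | XV | cc | cg | ScX; V -> c | XV; X -> c | XV | cc | ScX

Unit productions: S->X, X->V.
Unit pairs (A ⇒* B via units): (S,V), (S,X), (X,V).
S: inherits non-unit rules of {S, V, X} → ScX | XV | c | cc | cg.
V: inherits non-unit rules of {V} → XV | c.
X: inherits non-unit rules of {V, X} → ScX | XV | c | cc.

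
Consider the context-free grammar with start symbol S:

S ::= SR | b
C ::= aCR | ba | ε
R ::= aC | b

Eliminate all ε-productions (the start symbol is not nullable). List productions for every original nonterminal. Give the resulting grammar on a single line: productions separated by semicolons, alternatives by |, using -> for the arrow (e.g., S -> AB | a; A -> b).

Nullable set: {C}.
Drop C -> ε.
C -> aCR: C nullable, giving aCR | aR.
R -> aC: C nullable, giving a | aC.
Unchanged (no nullable symbols): S -> SR; S -> b; C -> ba; R -> b.

S -> b | SR; C -> aR | ba | aCR; R -> a | b | aC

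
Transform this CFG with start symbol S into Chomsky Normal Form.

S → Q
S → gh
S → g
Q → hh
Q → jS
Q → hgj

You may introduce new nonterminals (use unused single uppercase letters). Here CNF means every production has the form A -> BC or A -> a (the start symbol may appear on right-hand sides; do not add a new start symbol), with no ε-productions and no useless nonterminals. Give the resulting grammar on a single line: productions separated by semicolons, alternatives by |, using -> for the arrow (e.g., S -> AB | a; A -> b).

No ε-productions.
After unit-elimination: S -> g | gh | hh | jS | hgj; Q -> hh | jS | hgj.
TERM: introduce B -> g, A -> h, C -> j and substitute in every rule of length ≥2.
BIN: Q -> ABC becomes Q -> AD, D -> BC; S -> ABC becomes S -> AE, E -> BC.
Drop unreachable/unproductive: Q.

S -> g | AA | AE | BA | CS; A -> h; B -> g; C -> j; E -> BC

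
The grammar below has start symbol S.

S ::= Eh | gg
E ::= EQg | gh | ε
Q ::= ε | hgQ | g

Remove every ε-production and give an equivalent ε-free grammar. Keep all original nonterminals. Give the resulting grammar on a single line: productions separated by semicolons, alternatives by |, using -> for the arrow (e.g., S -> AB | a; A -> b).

Nullable set: {E, Q}.
S -> Eh: E nullable, giving Eh | h.
Drop E -> ε.
E -> EQg: E, Q nullable, giving EQg | Eg | Qg | g.
Drop Q -> ε.
Q -> hgQ: Q nullable, giving hg | hgQ.
Unchanged (no nullable symbols): S -> gg; E -> gh; Q -> g.

S -> h | Eh | gg; E -> g | Eg | Qg | gh | EQg; Q -> g | hg | hgQ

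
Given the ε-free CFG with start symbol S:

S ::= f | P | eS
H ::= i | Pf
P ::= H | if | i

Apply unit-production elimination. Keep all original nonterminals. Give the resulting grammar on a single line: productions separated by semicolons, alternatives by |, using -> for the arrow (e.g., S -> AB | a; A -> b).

Unit productions: P->H, S->P.
Unit pairs (A ⇒* B via units): (P,H), (S,H), (S,P).
S: inherits non-unit rules of {H, P, S} → Pf | eS | f | i | if.
H: inherits non-unit rules of {H} → Pf | i.
P: inherits non-unit rules of {H, P} → Pf | i | if.

S -> f | i | Pf | eS | if; H -> i | Pf; P -> i | Pf | if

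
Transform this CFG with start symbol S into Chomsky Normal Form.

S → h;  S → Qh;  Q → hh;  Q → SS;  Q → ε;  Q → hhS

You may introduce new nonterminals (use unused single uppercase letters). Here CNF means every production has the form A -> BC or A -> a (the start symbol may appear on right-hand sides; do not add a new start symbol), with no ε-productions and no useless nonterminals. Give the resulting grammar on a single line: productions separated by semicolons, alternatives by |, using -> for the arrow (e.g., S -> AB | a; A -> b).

S -> h | QA; A -> h; B -> AS; Q -> AA | AB | SS

Nullable: {Q}; after ε-elimination: S -> h | Qh; Q -> SS | hh | hhS.
No unit productions to eliminate.
TERM: introduce A -> h and substitute in every rule of length ≥2.
BIN: Q -> AAS becomes Q -> AB, B -> AS.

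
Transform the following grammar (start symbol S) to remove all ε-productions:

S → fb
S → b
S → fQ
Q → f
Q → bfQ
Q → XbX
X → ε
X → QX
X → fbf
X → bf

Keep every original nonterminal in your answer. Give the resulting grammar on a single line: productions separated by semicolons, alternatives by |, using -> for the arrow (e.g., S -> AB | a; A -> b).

Nullable set: {X}.
Q -> XbX: X, X nullable, giving Xb | XbX | b | bX.
Drop X -> ε.
X -> QX: X nullable, giving Q | QX.
Unchanged (no nullable symbols): S -> b; S -> fQ; S -> fb; Q -> bfQ; Q -> f; X -> bf; X -> fbf.

S -> b | fQ | fb; Q -> b | f | Xb | bX | XbX | bfQ; X -> Q | QX | bf | fbf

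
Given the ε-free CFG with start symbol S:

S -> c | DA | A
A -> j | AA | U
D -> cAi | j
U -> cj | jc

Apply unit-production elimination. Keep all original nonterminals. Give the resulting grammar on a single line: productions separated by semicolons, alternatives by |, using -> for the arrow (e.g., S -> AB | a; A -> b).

Unit productions: A->U, S->A.
Unit pairs (A ⇒* B via units): (A,U), (S,A), (S,U).
S: inherits non-unit rules of {A, S, U} → AA | DA | c | cj | j | jc.
A: inherits non-unit rules of {A, U} → AA | cj | j | jc.
D: inherits non-unit rules of {D} → cAi | j.
U: inherits non-unit rules of {U} → cj | jc.

S -> c | j | AA | DA | cj | jc; A -> j | AA | cj | jc; D -> j | cAi; U -> cj | jc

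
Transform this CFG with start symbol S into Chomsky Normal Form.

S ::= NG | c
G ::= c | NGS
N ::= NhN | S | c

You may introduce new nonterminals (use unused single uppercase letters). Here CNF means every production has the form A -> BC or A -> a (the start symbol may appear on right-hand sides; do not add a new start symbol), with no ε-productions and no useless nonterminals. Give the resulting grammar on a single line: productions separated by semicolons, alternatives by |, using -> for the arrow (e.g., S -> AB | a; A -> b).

No ε-productions.
After unit-elimination: S -> c | NG; G -> c | NGS; N -> c | NG | NhN.
TERM: introduce A -> h and substitute in every rule of length ≥2.
BIN: G -> NGS becomes G -> NB, B -> GS; N -> NAN becomes N -> NC, C -> AN.

S -> c | NG; A -> h; B -> GS; C -> AN; G -> c | NB; N -> c | NC | NG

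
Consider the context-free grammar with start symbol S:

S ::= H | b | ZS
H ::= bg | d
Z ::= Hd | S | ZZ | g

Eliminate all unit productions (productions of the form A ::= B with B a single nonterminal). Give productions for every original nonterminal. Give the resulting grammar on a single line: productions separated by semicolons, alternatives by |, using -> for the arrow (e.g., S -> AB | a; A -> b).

Unit productions: S->H, Z->S.
Unit pairs (A ⇒* B via units): (S,H), (Z,H), (Z,S).
S: inherits non-unit rules of {H, S} → ZS | b | bg | d.
H: inherits non-unit rules of {H} → bg | d.
Z: inherits non-unit rules of {H, S, Z} → Hd | ZS | ZZ | b | bg | d | g.

S -> b | d | ZS | bg; H -> d | bg; Z -> b | d | g | Hd | ZS | ZZ | bg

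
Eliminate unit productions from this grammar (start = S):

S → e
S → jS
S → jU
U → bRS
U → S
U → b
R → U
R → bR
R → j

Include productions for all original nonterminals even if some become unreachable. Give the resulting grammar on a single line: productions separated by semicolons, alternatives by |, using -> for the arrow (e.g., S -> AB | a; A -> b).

Unit productions: R->U, U->S.
Unit pairs (A ⇒* B via units): (R,S), (R,U), (U,S).
S: inherits non-unit rules of {S} → e | jS | jU.
R: inherits non-unit rules of {R, S, U} → b | bR | bRS | e | j | jS | jU.
U: inherits non-unit rules of {S, U} → b | bRS | e | jS | jU.

S -> e | jS | jU; R -> b | e | j | bR | jS | jU | bRS; U -> b | e | jS | jU | bRS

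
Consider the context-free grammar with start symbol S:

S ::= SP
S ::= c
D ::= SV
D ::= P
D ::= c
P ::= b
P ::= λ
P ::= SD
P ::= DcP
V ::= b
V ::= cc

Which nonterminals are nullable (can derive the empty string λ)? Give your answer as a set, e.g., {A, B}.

{D, P}

Directly nullable (have an ε-rule): {P}.
D is nullable via D -> P (every symbol on the right is already known nullable).
Not nullable: S, V — each has a terminal in every rule's right-hand side or depends on a non-nullable symbol.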